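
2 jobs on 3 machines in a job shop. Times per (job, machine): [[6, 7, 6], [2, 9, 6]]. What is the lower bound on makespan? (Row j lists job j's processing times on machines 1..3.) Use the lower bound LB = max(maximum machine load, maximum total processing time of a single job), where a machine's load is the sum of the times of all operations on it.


Machine loads:
  Machine 1: 6 + 2 = 8
  Machine 2: 7 + 9 = 16
  Machine 3: 6 + 6 = 12
Max machine load = 16
Job totals:
  Job 1: 19
  Job 2: 17
Max job total = 19
Lower bound = max(16, 19) = 19

19


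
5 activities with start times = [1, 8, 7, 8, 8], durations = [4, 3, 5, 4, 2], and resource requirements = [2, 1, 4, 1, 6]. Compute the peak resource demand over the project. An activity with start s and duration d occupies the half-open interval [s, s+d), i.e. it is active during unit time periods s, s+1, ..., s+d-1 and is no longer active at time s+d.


Each activity i is active on [start_i, start_i + duration_i).
Compute total resource usage per time slot:
  t=0: active resources = [], total = 0
  t=1: active resources = [2], total = 2
  t=2: active resources = [2], total = 2
  t=3: active resources = [2], total = 2
  t=4: active resources = [2], total = 2
  t=5: active resources = [], total = 0
  t=6: active resources = [], total = 0
  t=7: active resources = [4], total = 4
  t=8: active resources = [1, 4, 1, 6], total = 12
  t=9: active resources = [1, 4, 1, 6], total = 12
  t=10: active resources = [1, 4, 1], total = 6
  t=11: active resources = [4, 1], total = 5
Peak resource demand = 12

12


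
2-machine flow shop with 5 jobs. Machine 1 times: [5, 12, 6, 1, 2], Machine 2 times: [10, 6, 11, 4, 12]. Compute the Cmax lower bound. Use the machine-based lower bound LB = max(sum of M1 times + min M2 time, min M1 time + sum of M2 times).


LB1 = sum(M1 times) + min(M2 times) = 26 + 4 = 30
LB2 = min(M1 times) + sum(M2 times) = 1 + 43 = 44
Lower bound = max(LB1, LB2) = max(30, 44) = 44

44


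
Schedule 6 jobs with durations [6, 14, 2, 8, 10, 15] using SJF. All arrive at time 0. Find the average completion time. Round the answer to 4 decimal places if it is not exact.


SJF order (ascending): [2, 6, 8, 10, 14, 15]
Completion times:
  Job 1: burst=2, C=2
  Job 2: burst=6, C=8
  Job 3: burst=8, C=16
  Job 4: burst=10, C=26
  Job 5: burst=14, C=40
  Job 6: burst=15, C=55
Average completion = 147/6 = 24.5

24.5


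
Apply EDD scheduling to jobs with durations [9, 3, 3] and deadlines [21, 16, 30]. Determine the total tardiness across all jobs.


Sort by due date (EDD order): [(3, 16), (9, 21), (3, 30)]
Compute completion times and tardiness:
  Job 1: p=3, d=16, C=3, tardiness=max(0,3-16)=0
  Job 2: p=9, d=21, C=12, tardiness=max(0,12-21)=0
  Job 3: p=3, d=30, C=15, tardiness=max(0,15-30)=0
Total tardiness = 0

0


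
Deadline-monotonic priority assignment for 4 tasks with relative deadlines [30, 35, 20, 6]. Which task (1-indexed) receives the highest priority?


Sort tasks by relative deadline (ascending):
  Task 4: deadline = 6
  Task 3: deadline = 20
  Task 1: deadline = 30
  Task 2: deadline = 35
Priority order (highest first): [4, 3, 1, 2]
Highest priority task = 4

4


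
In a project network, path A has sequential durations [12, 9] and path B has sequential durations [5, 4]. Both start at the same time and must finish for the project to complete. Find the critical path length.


Path A total = 12 + 9 = 21
Path B total = 5 + 4 = 9
Critical path = longest path = max(21, 9) = 21

21


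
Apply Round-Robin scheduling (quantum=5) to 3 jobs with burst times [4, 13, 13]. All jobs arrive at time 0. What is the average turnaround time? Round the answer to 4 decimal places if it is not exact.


Time quantum = 5
Execution trace:
  J1 runs 4 units, time = 4
  J2 runs 5 units, time = 9
  J3 runs 5 units, time = 14
  J2 runs 5 units, time = 19
  J3 runs 5 units, time = 24
  J2 runs 3 units, time = 27
  J3 runs 3 units, time = 30
Finish times: [4, 27, 30]
Average turnaround = 61/3 = 20.3333

20.3333


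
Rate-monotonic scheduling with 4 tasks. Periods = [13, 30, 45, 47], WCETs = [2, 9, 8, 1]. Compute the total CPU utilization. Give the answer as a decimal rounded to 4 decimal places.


Compute individual utilizations (exact fractions):
  Task 1: C/T = 2/13 (approx. 0.1538)
  Task 2: C/T = 9/30 = 3/10 (approx. 0.3)
  Task 3: C/T = 8/45 (approx. 0.1778)
  Task 4: C/T = 1/47 (approx. 0.0213)
Total utilization U = 2/13 + 3/10 + 8/45 + 1/47 = 35903/54990
Rounded to 4 decimal places: U = 0.6529
RM (Liu & Layland) bound for 4 tasks = 0.756828; compare with U = 35903/54990 (approx. 0.652901)
U <= bound, so schedulable by RM sufficient condition.

0.6529


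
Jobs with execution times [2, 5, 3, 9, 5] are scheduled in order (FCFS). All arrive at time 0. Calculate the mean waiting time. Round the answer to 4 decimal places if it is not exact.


FCFS order (as given): [2, 5, 3, 9, 5]
Waiting times:
  Job 1: wait = 0
  Job 2: wait = 2
  Job 3: wait = 7
  Job 4: wait = 10
  Job 5: wait = 19
Sum of waiting times = 38
Average waiting time = 38/5 = 7.6

7.6


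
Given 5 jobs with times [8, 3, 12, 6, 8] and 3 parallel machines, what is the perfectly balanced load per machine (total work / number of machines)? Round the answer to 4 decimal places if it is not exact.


Total processing time = 8 + 3 + 12 + 6 + 8 = 37
Number of machines = 3
Ideal balanced load = 37 / 3 = 12.3333

12.3333


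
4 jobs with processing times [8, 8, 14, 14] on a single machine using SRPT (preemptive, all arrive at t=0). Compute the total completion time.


Since all jobs arrive at t=0, SRPT equals SPT ordering.
SPT order: [8, 8, 14, 14]
Completion times:
  Job 1: p=8, C=8
  Job 2: p=8, C=16
  Job 3: p=14, C=30
  Job 4: p=14, C=44
Total completion time = 8 + 16 + 30 + 44 = 98

98


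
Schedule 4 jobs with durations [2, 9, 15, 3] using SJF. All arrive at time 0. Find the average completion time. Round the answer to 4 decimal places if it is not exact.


SJF order (ascending): [2, 3, 9, 15]
Completion times:
  Job 1: burst=2, C=2
  Job 2: burst=3, C=5
  Job 3: burst=9, C=14
  Job 4: burst=15, C=29
Average completion = 50/4 = 12.5

12.5


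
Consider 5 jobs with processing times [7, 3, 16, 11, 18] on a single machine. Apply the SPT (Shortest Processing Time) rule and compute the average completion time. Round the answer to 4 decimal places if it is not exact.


Sort jobs by processing time (SPT order): [3, 7, 11, 16, 18]
Compute completion times sequentially:
  Job 1: processing = 3, completes at 3
  Job 2: processing = 7, completes at 10
  Job 3: processing = 11, completes at 21
  Job 4: processing = 16, completes at 37
  Job 5: processing = 18, completes at 55
Sum of completion times = 126
Average completion time = 126/5 = 25.2

25.2


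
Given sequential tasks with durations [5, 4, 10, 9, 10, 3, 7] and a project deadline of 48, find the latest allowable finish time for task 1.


LF(activity 1) = deadline - sum of successor durations
Successors: activities 2 through 7 with durations [4, 10, 9, 10, 3, 7]
Sum of successor durations = 43
LF = 48 - 43 = 5

5


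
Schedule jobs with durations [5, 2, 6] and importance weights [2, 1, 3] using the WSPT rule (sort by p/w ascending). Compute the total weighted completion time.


Compute p/w ratios and sort ascending (WSPT): [(2, 1), (6, 3), (5, 2)]
Compute weighted completion times:
  Job (p=2,w=1): C=2, w*C=1*2=2
  Job (p=6,w=3): C=8, w*C=3*8=24
  Job (p=5,w=2): C=13, w*C=2*13=26
Total weighted completion time = 52

52


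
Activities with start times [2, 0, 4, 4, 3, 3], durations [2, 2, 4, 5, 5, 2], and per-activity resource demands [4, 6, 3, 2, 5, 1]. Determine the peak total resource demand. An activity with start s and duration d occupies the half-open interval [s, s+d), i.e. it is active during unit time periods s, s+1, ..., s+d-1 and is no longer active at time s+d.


Each activity i is active on [start_i, start_i + duration_i).
Compute total resource usage per time slot:
  t=0: active resources = [6], total = 6
  t=1: active resources = [6], total = 6
  t=2: active resources = [4], total = 4
  t=3: active resources = [4, 5, 1], total = 10
  t=4: active resources = [3, 2, 5, 1], total = 11
  t=5: active resources = [3, 2, 5], total = 10
  t=6: active resources = [3, 2, 5], total = 10
  t=7: active resources = [3, 2, 5], total = 10
  t=8: active resources = [2], total = 2
Peak resource demand = 11

11


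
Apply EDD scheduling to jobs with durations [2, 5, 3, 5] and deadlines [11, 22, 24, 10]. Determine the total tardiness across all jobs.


Sort by due date (EDD order): [(5, 10), (2, 11), (5, 22), (3, 24)]
Compute completion times and tardiness:
  Job 1: p=5, d=10, C=5, tardiness=max(0,5-10)=0
  Job 2: p=2, d=11, C=7, tardiness=max(0,7-11)=0
  Job 3: p=5, d=22, C=12, tardiness=max(0,12-22)=0
  Job 4: p=3, d=24, C=15, tardiness=max(0,15-24)=0
Total tardiness = 0

0


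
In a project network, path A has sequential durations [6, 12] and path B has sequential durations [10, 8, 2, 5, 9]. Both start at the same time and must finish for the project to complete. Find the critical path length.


Path A total = 6 + 12 = 18
Path B total = 10 + 8 + 2 + 5 + 9 = 34
Critical path = longest path = max(18, 34) = 34

34


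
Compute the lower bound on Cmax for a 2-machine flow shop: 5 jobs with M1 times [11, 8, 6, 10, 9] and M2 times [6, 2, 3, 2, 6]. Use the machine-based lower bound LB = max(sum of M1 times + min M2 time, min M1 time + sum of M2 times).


LB1 = sum(M1 times) + min(M2 times) = 44 + 2 = 46
LB2 = min(M1 times) + sum(M2 times) = 6 + 19 = 25
Lower bound = max(LB1, LB2) = max(46, 25) = 46

46


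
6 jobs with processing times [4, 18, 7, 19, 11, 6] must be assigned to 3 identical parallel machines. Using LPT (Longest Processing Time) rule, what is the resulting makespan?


Sort jobs in decreasing order (LPT): [19, 18, 11, 7, 6, 4]
Assign each job to the least loaded machine:
  Machine 1: jobs [19], load = 19
  Machine 2: jobs [18, 6], load = 24
  Machine 3: jobs [11, 7, 4], load = 22
Makespan = max load = 24

24


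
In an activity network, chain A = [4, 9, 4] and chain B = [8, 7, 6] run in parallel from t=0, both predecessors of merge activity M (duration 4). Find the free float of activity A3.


ES(A3) = sum of predecessors on chain A = 13
EF(A3) = ES + duration = 13 + 4 = 17
Successor of A3 is M. ES(M) = max(sum(A), sum(B)) = max(17, 21) = 21
Free float = ES(successor) - EF(current) = 21 - 17 = 4

4


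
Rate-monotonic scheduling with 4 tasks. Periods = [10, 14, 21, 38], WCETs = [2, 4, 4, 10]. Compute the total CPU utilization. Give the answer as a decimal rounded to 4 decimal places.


Compute individual utilizations (exact fractions):
  Task 1: C/T = 2/10 = 1/5 (approx. 0.2)
  Task 2: C/T = 4/14 = 2/7 (approx. 0.2857)
  Task 3: C/T = 4/21 (approx. 0.1905)
  Task 4: C/T = 10/38 = 5/19 (approx. 0.2632)
Total utilization U = 1/5 + 2/7 + 4/21 + 5/19 = 1874/1995
Rounded to 4 decimal places: U = 0.9393
RM (Liu & Layland) bound for 4 tasks = 0.756828; compare with U = 1874/1995 (approx. 0.939348)
bound < U <= 1, so the RM sufficient condition is not met (inconclusive; an exact test such as response-time analysis is needed).

0.9393


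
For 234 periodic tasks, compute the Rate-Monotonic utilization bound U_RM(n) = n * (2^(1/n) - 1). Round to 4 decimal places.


Compute 2^(1/234) = 1.0029665590
Subtract 1: 1.0029665590 - 1 = 0.0029665590
Multiply by n: 234 * 0.0029665590 = 0.6941748060
Round to 4 dp: 0.6942

0.6942


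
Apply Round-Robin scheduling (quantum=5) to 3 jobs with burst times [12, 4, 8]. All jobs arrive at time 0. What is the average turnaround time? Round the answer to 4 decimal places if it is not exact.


Time quantum = 5
Execution trace:
  J1 runs 5 units, time = 5
  J2 runs 4 units, time = 9
  J3 runs 5 units, time = 14
  J1 runs 5 units, time = 19
  J3 runs 3 units, time = 22
  J1 runs 2 units, time = 24
Finish times: [24, 9, 22]
Average turnaround = 55/3 = 18.3333

18.3333


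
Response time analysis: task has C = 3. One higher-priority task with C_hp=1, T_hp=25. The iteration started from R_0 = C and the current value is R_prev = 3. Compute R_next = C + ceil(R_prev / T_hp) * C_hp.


R_next = C + ceil(R_prev / T_hp) * C_hp
ceil(3 / 25) = ceil(0.12) = 1
Interference = 1 * 1 = 1
R_next = 3 + 1 = 4

4


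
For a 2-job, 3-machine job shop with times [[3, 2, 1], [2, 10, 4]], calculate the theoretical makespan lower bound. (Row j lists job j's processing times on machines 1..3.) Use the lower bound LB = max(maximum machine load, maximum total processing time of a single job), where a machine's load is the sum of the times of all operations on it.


Machine loads:
  Machine 1: 3 + 2 = 5
  Machine 2: 2 + 10 = 12
  Machine 3: 1 + 4 = 5
Max machine load = 12
Job totals:
  Job 1: 6
  Job 2: 16
Max job total = 16
Lower bound = max(12, 16) = 16

16


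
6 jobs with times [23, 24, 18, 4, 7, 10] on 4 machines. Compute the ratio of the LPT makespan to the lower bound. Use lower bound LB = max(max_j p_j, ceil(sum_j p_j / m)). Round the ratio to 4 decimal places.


LPT order: [24, 23, 18, 10, 7, 4]
Machine loads after assignment: [24, 23, 18, 21]
LPT makespan = 24
Lower bound = max(max_job, ceil(total/4)) = max(24, 22) = 24
Ratio = 24 / 24 = 1.0

1.0


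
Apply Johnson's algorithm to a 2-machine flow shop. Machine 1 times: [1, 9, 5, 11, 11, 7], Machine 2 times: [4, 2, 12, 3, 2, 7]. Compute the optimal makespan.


Apply Johnson's rule:
  Group 1 (a <= b): [(1, 1, 4), (3, 5, 12), (6, 7, 7)]
  Group 2 (a > b): [(4, 11, 3), (2, 9, 2), (5, 11, 2)]
Optimal job order: [1, 3, 6, 4, 2, 5]
Schedule:
  Job 1: M1 done at 1, M2 done at 5
  Job 3: M1 done at 6, M2 done at 18
  Job 6: M1 done at 13, M2 done at 25
  Job 4: M1 done at 24, M2 done at 28
  Job 2: M1 done at 33, M2 done at 35
  Job 5: M1 done at 44, M2 done at 46
Makespan = 46

46


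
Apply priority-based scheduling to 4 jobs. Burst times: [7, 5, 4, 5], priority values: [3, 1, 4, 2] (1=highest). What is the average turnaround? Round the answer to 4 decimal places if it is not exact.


Sort by priority (ascending = highest first):
Order: [(1, 5), (2, 5), (3, 7), (4, 4)]
Completion times:
  Priority 1, burst=5, C=5
  Priority 2, burst=5, C=10
  Priority 3, burst=7, C=17
  Priority 4, burst=4, C=21
Average turnaround = 53/4 = 13.25

13.25


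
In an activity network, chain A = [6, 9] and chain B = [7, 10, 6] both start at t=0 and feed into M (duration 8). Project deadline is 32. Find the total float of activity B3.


Forward pass: ES(B3) = sum of predecessors on chain B = 17
EF = ES + duration = 17 + 6 = 23
Backward pass: LF(M) = deadline = 32; LS(M) = 32 - 8 = 24
LF(B3) = LS(M) - sum(successors on chain B) = 24 - 0 = 24
LS = LF - duration = 24 - 6 = 18
Total float = LS - ES = 18 - 17 = 1

1


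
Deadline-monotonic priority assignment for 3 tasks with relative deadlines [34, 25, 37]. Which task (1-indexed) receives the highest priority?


Sort tasks by relative deadline (ascending):
  Task 2: deadline = 25
  Task 1: deadline = 34
  Task 3: deadline = 37
Priority order (highest first): [2, 1, 3]
Highest priority task = 2

2


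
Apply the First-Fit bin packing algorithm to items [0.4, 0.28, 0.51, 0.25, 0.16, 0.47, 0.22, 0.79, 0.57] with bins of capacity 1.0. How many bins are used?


Place items sequentially using First-Fit:
  Item 0.4 -> new Bin 1
  Item 0.28 -> Bin 1 (now 0.68)
  Item 0.51 -> new Bin 2
  Item 0.25 -> Bin 1 (now 0.93)
  Item 0.16 -> Bin 2 (now 0.67)
  Item 0.47 -> new Bin 3
  Item 0.22 -> Bin 2 (now 0.89)
  Item 0.79 -> new Bin 4
  Item 0.57 -> new Bin 5
Total bins used = 5

5


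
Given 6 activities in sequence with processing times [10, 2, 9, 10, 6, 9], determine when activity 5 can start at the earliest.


Activity 5 starts after activities 1 through 4 complete.
Predecessor durations: [10, 2, 9, 10]
ES = 10 + 2 + 9 + 10 = 31

31


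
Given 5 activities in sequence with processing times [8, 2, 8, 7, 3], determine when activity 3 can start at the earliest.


Activity 3 starts after activities 1 through 2 complete.
Predecessor durations: [8, 2]
ES = 8 + 2 = 10

10


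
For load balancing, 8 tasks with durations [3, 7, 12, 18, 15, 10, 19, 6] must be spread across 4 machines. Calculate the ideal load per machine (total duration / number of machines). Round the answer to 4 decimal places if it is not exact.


Total processing time = 3 + 7 + 12 + 18 + 15 + 10 + 19 + 6 = 90
Number of machines = 4
Ideal balanced load = 90 / 4 = 22.5

22.5


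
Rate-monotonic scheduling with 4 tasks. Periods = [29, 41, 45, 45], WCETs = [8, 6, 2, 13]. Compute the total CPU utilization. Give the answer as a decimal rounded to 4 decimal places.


Compute individual utilizations (exact fractions):
  Task 1: C/T = 8/29 (approx. 0.2759)
  Task 2: C/T = 6/41 (approx. 0.1463)
  Task 3: C/T = 2/45 (approx. 0.0444)
  Task 4: C/T = 13/45 (approx. 0.2889)
Total utilization U = 8/29 + 6/41 + 2/45 + 13/45 = 2695/3567
Rounded to 4 decimal places: U = 0.7555
RM (Liu & Layland) bound for 4 tasks = 0.756828; compare with U = 2695/3567 (approx. 0.755537)
U <= bound, so schedulable by RM sufficient condition.

0.7555


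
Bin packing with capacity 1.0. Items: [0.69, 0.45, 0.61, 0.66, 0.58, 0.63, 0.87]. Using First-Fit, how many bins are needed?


Place items sequentially using First-Fit:
  Item 0.69 -> new Bin 1
  Item 0.45 -> new Bin 2
  Item 0.61 -> new Bin 3
  Item 0.66 -> new Bin 4
  Item 0.58 -> new Bin 5
  Item 0.63 -> new Bin 6
  Item 0.87 -> new Bin 7
Total bins used = 7

7


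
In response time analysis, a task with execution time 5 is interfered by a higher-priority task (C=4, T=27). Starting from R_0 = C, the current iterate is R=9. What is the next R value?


R_next = C + ceil(R_prev / T_hp) * C_hp
ceil(9 / 27) = ceil(0.3333) = 1
Interference = 1 * 4 = 4
R_next = 5 + 4 = 9
R_next = R_prev, so the iteration has converged (response time = 9).

9


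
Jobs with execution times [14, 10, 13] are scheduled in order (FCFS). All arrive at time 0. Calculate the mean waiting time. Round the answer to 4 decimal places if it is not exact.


FCFS order (as given): [14, 10, 13]
Waiting times:
  Job 1: wait = 0
  Job 2: wait = 14
  Job 3: wait = 24
Sum of waiting times = 38
Average waiting time = 38/3 = 12.6667

12.6667


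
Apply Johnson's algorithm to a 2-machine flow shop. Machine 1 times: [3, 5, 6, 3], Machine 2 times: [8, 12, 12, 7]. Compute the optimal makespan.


Apply Johnson's rule:
  Group 1 (a <= b): [(1, 3, 8), (4, 3, 7), (2, 5, 12), (3, 6, 12)]
  Group 2 (a > b): []
Optimal job order: [1, 4, 2, 3]
Schedule:
  Job 1: M1 done at 3, M2 done at 11
  Job 4: M1 done at 6, M2 done at 18
  Job 2: M1 done at 11, M2 done at 30
  Job 3: M1 done at 17, M2 done at 42
Makespan = 42

42


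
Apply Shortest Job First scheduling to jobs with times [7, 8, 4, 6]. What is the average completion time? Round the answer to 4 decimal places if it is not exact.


SJF order (ascending): [4, 6, 7, 8]
Completion times:
  Job 1: burst=4, C=4
  Job 2: burst=6, C=10
  Job 3: burst=7, C=17
  Job 4: burst=8, C=25
Average completion = 56/4 = 14.0

14.0


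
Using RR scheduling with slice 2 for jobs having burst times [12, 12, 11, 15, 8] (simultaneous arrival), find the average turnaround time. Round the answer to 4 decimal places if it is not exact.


Time quantum = 2
Execution trace:
  J1 runs 2 units, time = 2
  J2 runs 2 units, time = 4
  J3 runs 2 units, time = 6
  J4 runs 2 units, time = 8
  J5 runs 2 units, time = 10
  J1 runs 2 units, time = 12
  J2 runs 2 units, time = 14
  J3 runs 2 units, time = 16
  J4 runs 2 units, time = 18
  J5 runs 2 units, time = 20
  J1 runs 2 units, time = 22
  J2 runs 2 units, time = 24
  J3 runs 2 units, time = 26
  J4 runs 2 units, time = 28
  J5 runs 2 units, time = 30
  J1 runs 2 units, time = 32
  J2 runs 2 units, time = 34
  J3 runs 2 units, time = 36
  J4 runs 2 units, time = 38
  J5 runs 2 units, time = 40
  J1 runs 2 units, time = 42
  J2 runs 2 units, time = 44
  J3 runs 2 units, time = 46
  J4 runs 2 units, time = 48
  J1 runs 2 units, time = 50
  J2 runs 2 units, time = 52
  J3 runs 1 units, time = 53
  J4 runs 2 units, time = 55
  J4 runs 2 units, time = 57
  J4 runs 1 units, time = 58
Finish times: [50, 52, 53, 58, 40]
Average turnaround = 253/5 = 50.6

50.6


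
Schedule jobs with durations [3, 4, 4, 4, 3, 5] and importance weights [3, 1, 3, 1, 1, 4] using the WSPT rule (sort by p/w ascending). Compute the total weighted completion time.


Compute p/w ratios and sort ascending (WSPT): [(3, 3), (5, 4), (4, 3), (3, 1), (4, 1), (4, 1)]
Compute weighted completion times:
  Job (p=3,w=3): C=3, w*C=3*3=9
  Job (p=5,w=4): C=8, w*C=4*8=32
  Job (p=4,w=3): C=12, w*C=3*12=36
  Job (p=3,w=1): C=15, w*C=1*15=15
  Job (p=4,w=1): C=19, w*C=1*19=19
  Job (p=4,w=1): C=23, w*C=1*23=23
Total weighted completion time = 134

134


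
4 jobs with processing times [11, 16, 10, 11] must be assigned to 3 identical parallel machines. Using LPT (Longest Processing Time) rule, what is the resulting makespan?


Sort jobs in decreasing order (LPT): [16, 11, 11, 10]
Assign each job to the least loaded machine:
  Machine 1: jobs [16], load = 16
  Machine 2: jobs [11, 10], load = 21
  Machine 3: jobs [11], load = 11
Makespan = max load = 21

21


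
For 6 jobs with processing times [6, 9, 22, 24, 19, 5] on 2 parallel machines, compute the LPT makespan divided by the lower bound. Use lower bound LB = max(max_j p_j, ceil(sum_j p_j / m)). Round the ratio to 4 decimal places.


LPT order: [24, 22, 19, 9, 6, 5]
Machine loads after assignment: [44, 41]
LPT makespan = 44
Lower bound = max(max_job, ceil(total/2)) = max(24, 43) = 43
Ratio = 44 / 43 = 1.0233

1.0233


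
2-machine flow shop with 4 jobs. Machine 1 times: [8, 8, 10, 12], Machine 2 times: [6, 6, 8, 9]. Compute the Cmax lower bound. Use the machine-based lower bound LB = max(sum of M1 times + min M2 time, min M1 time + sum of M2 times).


LB1 = sum(M1 times) + min(M2 times) = 38 + 6 = 44
LB2 = min(M1 times) + sum(M2 times) = 8 + 29 = 37
Lower bound = max(LB1, LB2) = max(44, 37) = 44

44


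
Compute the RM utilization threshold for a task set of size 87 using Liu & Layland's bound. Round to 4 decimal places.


Compute 2^(1/87) = 1.0079990316
Subtract 1: 1.0079990316 - 1 = 0.0079990316
Multiply by n: 87 * 0.0079990316 = 0.6959157492
Round to 4 dp: 0.6959

0.6959


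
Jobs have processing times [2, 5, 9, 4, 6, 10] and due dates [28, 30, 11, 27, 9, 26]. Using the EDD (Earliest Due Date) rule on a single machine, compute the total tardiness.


Sort by due date (EDD order): [(6, 9), (9, 11), (10, 26), (4, 27), (2, 28), (5, 30)]
Compute completion times and tardiness:
  Job 1: p=6, d=9, C=6, tardiness=max(0,6-9)=0
  Job 2: p=9, d=11, C=15, tardiness=max(0,15-11)=4
  Job 3: p=10, d=26, C=25, tardiness=max(0,25-26)=0
  Job 4: p=4, d=27, C=29, tardiness=max(0,29-27)=2
  Job 5: p=2, d=28, C=31, tardiness=max(0,31-28)=3
  Job 6: p=5, d=30, C=36, tardiness=max(0,36-30)=6
Total tardiness = 15

15


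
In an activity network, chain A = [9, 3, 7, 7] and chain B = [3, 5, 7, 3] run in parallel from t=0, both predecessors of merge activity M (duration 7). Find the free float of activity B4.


ES(B4) = sum of predecessors on chain B = 15
EF(B4) = ES + duration = 15 + 3 = 18
Successor of B4 is M. ES(M) = max(sum(A), sum(B)) = max(26, 18) = 26
Free float = ES(successor) - EF(current) = 26 - 18 = 8

8


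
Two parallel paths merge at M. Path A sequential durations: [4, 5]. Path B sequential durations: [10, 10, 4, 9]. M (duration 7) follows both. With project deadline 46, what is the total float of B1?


Forward pass: ES(B1) = sum of predecessors on chain B = 0
EF = ES + duration = 0 + 10 = 10
Backward pass: LF(M) = deadline = 46; LS(M) = 46 - 7 = 39
LF(B1) = LS(M) - sum(successors on chain B) = 39 - 23 = 16
LS = LF - duration = 16 - 10 = 6
Total float = LS - ES = 6 - 0 = 6

6


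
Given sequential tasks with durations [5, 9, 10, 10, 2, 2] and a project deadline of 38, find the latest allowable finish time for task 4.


LF(activity 4) = deadline - sum of successor durations
Successors: activities 5 through 6 with durations [2, 2]
Sum of successor durations = 4
LF = 38 - 4 = 34

34


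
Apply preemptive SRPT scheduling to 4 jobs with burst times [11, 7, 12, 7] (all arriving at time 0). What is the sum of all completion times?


Since all jobs arrive at t=0, SRPT equals SPT ordering.
SPT order: [7, 7, 11, 12]
Completion times:
  Job 1: p=7, C=7
  Job 2: p=7, C=14
  Job 3: p=11, C=25
  Job 4: p=12, C=37
Total completion time = 7 + 14 + 25 + 37 = 83

83


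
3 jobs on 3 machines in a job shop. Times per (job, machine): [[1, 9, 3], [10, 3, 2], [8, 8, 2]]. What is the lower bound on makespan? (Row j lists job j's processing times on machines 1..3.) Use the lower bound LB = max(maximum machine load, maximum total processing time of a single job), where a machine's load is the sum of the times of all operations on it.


Machine loads:
  Machine 1: 1 + 10 + 8 = 19
  Machine 2: 9 + 3 + 8 = 20
  Machine 3: 3 + 2 + 2 = 7
Max machine load = 20
Job totals:
  Job 1: 13
  Job 2: 15
  Job 3: 18
Max job total = 18
Lower bound = max(20, 18) = 20

20


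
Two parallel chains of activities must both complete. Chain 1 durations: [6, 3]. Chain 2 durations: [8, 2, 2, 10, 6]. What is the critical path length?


Path A total = 6 + 3 = 9
Path B total = 8 + 2 + 2 + 10 + 6 = 28
Critical path = longest path = max(9, 28) = 28

28


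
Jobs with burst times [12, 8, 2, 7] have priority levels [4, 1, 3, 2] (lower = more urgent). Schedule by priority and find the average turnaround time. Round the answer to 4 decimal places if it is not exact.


Sort by priority (ascending = highest first):
Order: [(1, 8), (2, 7), (3, 2), (4, 12)]
Completion times:
  Priority 1, burst=8, C=8
  Priority 2, burst=7, C=15
  Priority 3, burst=2, C=17
  Priority 4, burst=12, C=29
Average turnaround = 69/4 = 17.25

17.25


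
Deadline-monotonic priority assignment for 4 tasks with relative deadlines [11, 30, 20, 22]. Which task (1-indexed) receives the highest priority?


Sort tasks by relative deadline (ascending):
  Task 1: deadline = 11
  Task 3: deadline = 20
  Task 4: deadline = 22
  Task 2: deadline = 30
Priority order (highest first): [1, 3, 4, 2]
Highest priority task = 1

1


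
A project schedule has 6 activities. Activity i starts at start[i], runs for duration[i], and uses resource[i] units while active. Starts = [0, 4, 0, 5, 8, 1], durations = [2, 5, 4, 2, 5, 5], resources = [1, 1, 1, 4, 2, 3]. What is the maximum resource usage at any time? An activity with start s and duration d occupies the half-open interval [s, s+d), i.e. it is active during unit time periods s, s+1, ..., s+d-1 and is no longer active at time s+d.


Each activity i is active on [start_i, start_i + duration_i).
Compute total resource usage per time slot:
  t=0: active resources = [1, 1], total = 2
  t=1: active resources = [1, 1, 3], total = 5
  t=2: active resources = [1, 3], total = 4
  t=3: active resources = [1, 3], total = 4
  t=4: active resources = [1, 3], total = 4
  t=5: active resources = [1, 4, 3], total = 8
  t=6: active resources = [1, 4], total = 5
  t=7: active resources = [1], total = 1
  t=8: active resources = [1, 2], total = 3
  t=9: active resources = [2], total = 2
  t=10: active resources = [2], total = 2
  t=11: active resources = [2], total = 2
  t=12: active resources = [2], total = 2
Peak resource demand = 8

8


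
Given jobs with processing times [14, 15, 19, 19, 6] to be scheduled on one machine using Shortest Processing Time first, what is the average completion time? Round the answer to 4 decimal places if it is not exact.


Sort jobs by processing time (SPT order): [6, 14, 15, 19, 19]
Compute completion times sequentially:
  Job 1: processing = 6, completes at 6
  Job 2: processing = 14, completes at 20
  Job 3: processing = 15, completes at 35
  Job 4: processing = 19, completes at 54
  Job 5: processing = 19, completes at 73
Sum of completion times = 188
Average completion time = 188/5 = 37.6

37.6


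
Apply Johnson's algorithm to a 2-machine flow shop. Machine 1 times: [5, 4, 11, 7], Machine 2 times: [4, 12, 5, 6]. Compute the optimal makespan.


Apply Johnson's rule:
  Group 1 (a <= b): [(2, 4, 12)]
  Group 2 (a > b): [(4, 7, 6), (3, 11, 5), (1, 5, 4)]
Optimal job order: [2, 4, 3, 1]
Schedule:
  Job 2: M1 done at 4, M2 done at 16
  Job 4: M1 done at 11, M2 done at 22
  Job 3: M1 done at 22, M2 done at 27
  Job 1: M1 done at 27, M2 done at 31
Makespan = 31

31


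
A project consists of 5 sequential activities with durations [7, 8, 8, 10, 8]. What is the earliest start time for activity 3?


Activity 3 starts after activities 1 through 2 complete.
Predecessor durations: [7, 8]
ES = 7 + 8 = 15

15


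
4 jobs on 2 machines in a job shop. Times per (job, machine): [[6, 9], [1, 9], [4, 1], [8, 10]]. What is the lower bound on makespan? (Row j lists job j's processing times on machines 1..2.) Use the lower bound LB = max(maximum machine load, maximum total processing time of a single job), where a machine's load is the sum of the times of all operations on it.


Machine loads:
  Machine 1: 6 + 1 + 4 + 8 = 19
  Machine 2: 9 + 9 + 1 + 10 = 29
Max machine load = 29
Job totals:
  Job 1: 15
  Job 2: 10
  Job 3: 5
  Job 4: 18
Max job total = 18
Lower bound = max(29, 18) = 29

29


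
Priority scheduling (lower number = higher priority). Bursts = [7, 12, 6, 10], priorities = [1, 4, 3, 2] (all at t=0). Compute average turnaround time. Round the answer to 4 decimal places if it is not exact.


Sort by priority (ascending = highest first):
Order: [(1, 7), (2, 10), (3, 6), (4, 12)]
Completion times:
  Priority 1, burst=7, C=7
  Priority 2, burst=10, C=17
  Priority 3, burst=6, C=23
  Priority 4, burst=12, C=35
Average turnaround = 82/4 = 20.5

20.5


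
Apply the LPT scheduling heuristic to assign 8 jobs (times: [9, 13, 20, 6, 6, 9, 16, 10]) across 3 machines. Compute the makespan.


Sort jobs in decreasing order (LPT): [20, 16, 13, 10, 9, 9, 6, 6]
Assign each job to the least loaded machine:
  Machine 1: jobs [20, 9], load = 29
  Machine 2: jobs [16, 9, 6], load = 31
  Machine 3: jobs [13, 10, 6], load = 29
Makespan = max load = 31

31


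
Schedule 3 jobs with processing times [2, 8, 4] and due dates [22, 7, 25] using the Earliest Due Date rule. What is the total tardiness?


Sort by due date (EDD order): [(8, 7), (2, 22), (4, 25)]
Compute completion times and tardiness:
  Job 1: p=8, d=7, C=8, tardiness=max(0,8-7)=1
  Job 2: p=2, d=22, C=10, tardiness=max(0,10-22)=0
  Job 3: p=4, d=25, C=14, tardiness=max(0,14-25)=0
Total tardiness = 1

1


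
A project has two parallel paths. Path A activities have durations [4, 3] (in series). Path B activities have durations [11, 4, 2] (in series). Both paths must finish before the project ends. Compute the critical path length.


Path A total = 4 + 3 = 7
Path B total = 11 + 4 + 2 = 17
Critical path = longest path = max(7, 17) = 17

17


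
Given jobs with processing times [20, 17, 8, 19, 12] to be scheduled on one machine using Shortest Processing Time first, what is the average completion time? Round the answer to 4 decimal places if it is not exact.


Sort jobs by processing time (SPT order): [8, 12, 17, 19, 20]
Compute completion times sequentially:
  Job 1: processing = 8, completes at 8
  Job 2: processing = 12, completes at 20
  Job 3: processing = 17, completes at 37
  Job 4: processing = 19, completes at 56
  Job 5: processing = 20, completes at 76
Sum of completion times = 197
Average completion time = 197/5 = 39.4

39.4


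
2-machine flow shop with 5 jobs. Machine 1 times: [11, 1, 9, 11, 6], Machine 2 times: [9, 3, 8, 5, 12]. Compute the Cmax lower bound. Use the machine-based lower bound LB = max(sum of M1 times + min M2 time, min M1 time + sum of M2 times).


LB1 = sum(M1 times) + min(M2 times) = 38 + 3 = 41
LB2 = min(M1 times) + sum(M2 times) = 1 + 37 = 38
Lower bound = max(LB1, LB2) = max(41, 38) = 41

41


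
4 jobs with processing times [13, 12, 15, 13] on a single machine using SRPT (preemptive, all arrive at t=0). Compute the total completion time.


Since all jobs arrive at t=0, SRPT equals SPT ordering.
SPT order: [12, 13, 13, 15]
Completion times:
  Job 1: p=12, C=12
  Job 2: p=13, C=25
  Job 3: p=13, C=38
  Job 4: p=15, C=53
Total completion time = 12 + 25 + 38 + 53 = 128

128


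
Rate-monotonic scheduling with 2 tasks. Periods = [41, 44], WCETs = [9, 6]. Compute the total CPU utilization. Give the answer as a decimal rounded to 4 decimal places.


Compute individual utilizations (exact fractions):
  Task 1: C/T = 9/41 (approx. 0.2195)
  Task 2: C/T = 6/44 = 3/22 (approx. 0.1364)
Total utilization U = 9/41 + 3/22 = 321/902
Rounded to 4 decimal places: U = 0.3559
RM (Liu & Layland) bound for 2 tasks = 0.828427; compare with U = 321/902 (approx. 0.355876)
U <= bound, so schedulable by RM sufficient condition.

0.3559


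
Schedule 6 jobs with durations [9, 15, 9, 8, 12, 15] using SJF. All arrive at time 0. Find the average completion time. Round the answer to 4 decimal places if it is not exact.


SJF order (ascending): [8, 9, 9, 12, 15, 15]
Completion times:
  Job 1: burst=8, C=8
  Job 2: burst=9, C=17
  Job 3: burst=9, C=26
  Job 4: burst=12, C=38
  Job 5: burst=15, C=53
  Job 6: burst=15, C=68
Average completion = 210/6 = 35.0

35.0


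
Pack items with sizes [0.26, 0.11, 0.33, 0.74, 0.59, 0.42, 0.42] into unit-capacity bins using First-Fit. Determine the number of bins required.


Place items sequentially using First-Fit:
  Item 0.26 -> new Bin 1
  Item 0.11 -> Bin 1 (now 0.37)
  Item 0.33 -> Bin 1 (now 0.7)
  Item 0.74 -> new Bin 2
  Item 0.59 -> new Bin 3
  Item 0.42 -> new Bin 4
  Item 0.42 -> Bin 4 (now 0.84)
Total bins used = 4

4


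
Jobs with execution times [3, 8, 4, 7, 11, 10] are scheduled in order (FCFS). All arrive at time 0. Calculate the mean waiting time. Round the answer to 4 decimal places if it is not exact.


FCFS order (as given): [3, 8, 4, 7, 11, 10]
Waiting times:
  Job 1: wait = 0
  Job 2: wait = 3
  Job 3: wait = 11
  Job 4: wait = 15
  Job 5: wait = 22
  Job 6: wait = 33
Sum of waiting times = 84
Average waiting time = 84/6 = 14.0

14.0


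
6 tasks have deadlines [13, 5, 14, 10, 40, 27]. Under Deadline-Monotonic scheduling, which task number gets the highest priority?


Sort tasks by relative deadline (ascending):
  Task 2: deadline = 5
  Task 4: deadline = 10
  Task 1: deadline = 13
  Task 3: deadline = 14
  Task 6: deadline = 27
  Task 5: deadline = 40
Priority order (highest first): [2, 4, 1, 3, 6, 5]
Highest priority task = 2

2


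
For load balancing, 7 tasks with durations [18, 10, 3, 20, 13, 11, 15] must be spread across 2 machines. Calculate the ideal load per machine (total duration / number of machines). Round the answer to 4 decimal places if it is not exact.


Total processing time = 18 + 10 + 3 + 20 + 13 + 11 + 15 = 90
Number of machines = 2
Ideal balanced load = 90 / 2 = 45.0

45.0


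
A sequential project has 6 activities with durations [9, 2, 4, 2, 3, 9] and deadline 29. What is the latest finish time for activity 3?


LF(activity 3) = deadline - sum of successor durations
Successors: activities 4 through 6 with durations [2, 3, 9]
Sum of successor durations = 14
LF = 29 - 14 = 15

15


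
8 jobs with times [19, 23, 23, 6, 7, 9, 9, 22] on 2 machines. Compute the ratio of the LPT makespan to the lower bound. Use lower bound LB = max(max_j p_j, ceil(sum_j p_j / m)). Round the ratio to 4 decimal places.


LPT order: [23, 23, 22, 19, 9, 9, 7, 6]
Machine loads after assignment: [60, 58]
LPT makespan = 60
Lower bound = max(max_job, ceil(total/2)) = max(23, 59) = 59
Ratio = 60 / 59 = 1.0169

1.0169


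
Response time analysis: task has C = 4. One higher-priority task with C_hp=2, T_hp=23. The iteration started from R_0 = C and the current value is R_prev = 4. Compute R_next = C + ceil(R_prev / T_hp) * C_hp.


R_next = C + ceil(R_prev / T_hp) * C_hp
ceil(4 / 23) = ceil(0.1739) = 1
Interference = 1 * 2 = 2
R_next = 4 + 2 = 6

6


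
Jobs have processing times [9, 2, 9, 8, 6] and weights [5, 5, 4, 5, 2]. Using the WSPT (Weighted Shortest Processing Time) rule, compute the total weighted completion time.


Compute p/w ratios and sort ascending (WSPT): [(2, 5), (8, 5), (9, 5), (9, 4), (6, 2)]
Compute weighted completion times:
  Job (p=2,w=5): C=2, w*C=5*2=10
  Job (p=8,w=5): C=10, w*C=5*10=50
  Job (p=9,w=5): C=19, w*C=5*19=95
  Job (p=9,w=4): C=28, w*C=4*28=112
  Job (p=6,w=2): C=34, w*C=2*34=68
Total weighted completion time = 335

335


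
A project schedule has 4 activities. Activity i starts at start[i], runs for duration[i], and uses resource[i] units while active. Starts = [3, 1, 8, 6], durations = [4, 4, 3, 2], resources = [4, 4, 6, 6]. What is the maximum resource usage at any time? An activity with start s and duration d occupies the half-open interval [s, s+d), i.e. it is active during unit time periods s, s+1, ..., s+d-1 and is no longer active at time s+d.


Each activity i is active on [start_i, start_i + duration_i).
Compute total resource usage per time slot:
  t=0: active resources = [], total = 0
  t=1: active resources = [4], total = 4
  t=2: active resources = [4], total = 4
  t=3: active resources = [4, 4], total = 8
  t=4: active resources = [4, 4], total = 8
  t=5: active resources = [4], total = 4
  t=6: active resources = [4, 6], total = 10
  t=7: active resources = [6], total = 6
  t=8: active resources = [6], total = 6
  t=9: active resources = [6], total = 6
  t=10: active resources = [6], total = 6
Peak resource demand = 10

10


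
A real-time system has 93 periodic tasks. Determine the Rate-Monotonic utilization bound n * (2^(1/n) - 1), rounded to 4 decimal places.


Compute 2^(1/93) = 1.0074810397
Subtract 1: 1.0074810397 - 1 = 0.0074810397
Multiply by n: 93 * 0.0074810397 = 0.6957366921
Round to 4 dp: 0.6957

0.6957


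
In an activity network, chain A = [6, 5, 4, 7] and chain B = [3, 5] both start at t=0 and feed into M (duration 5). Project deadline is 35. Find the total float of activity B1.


Forward pass: ES(B1) = sum of predecessors on chain B = 0
EF = ES + duration = 0 + 3 = 3
Backward pass: LF(M) = deadline = 35; LS(M) = 35 - 5 = 30
LF(B1) = LS(M) - sum(successors on chain B) = 30 - 5 = 25
LS = LF - duration = 25 - 3 = 22
Total float = LS - ES = 22 - 0 = 22

22


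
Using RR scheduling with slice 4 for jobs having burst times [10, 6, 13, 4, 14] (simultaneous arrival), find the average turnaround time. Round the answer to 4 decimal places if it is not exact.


Time quantum = 4
Execution trace:
  J1 runs 4 units, time = 4
  J2 runs 4 units, time = 8
  J3 runs 4 units, time = 12
  J4 runs 4 units, time = 16
  J5 runs 4 units, time = 20
  J1 runs 4 units, time = 24
  J2 runs 2 units, time = 26
  J3 runs 4 units, time = 30
  J5 runs 4 units, time = 34
  J1 runs 2 units, time = 36
  J3 runs 4 units, time = 40
  J5 runs 4 units, time = 44
  J3 runs 1 units, time = 45
  J5 runs 2 units, time = 47
Finish times: [36, 26, 45, 16, 47]
Average turnaround = 170/5 = 34.0

34.0


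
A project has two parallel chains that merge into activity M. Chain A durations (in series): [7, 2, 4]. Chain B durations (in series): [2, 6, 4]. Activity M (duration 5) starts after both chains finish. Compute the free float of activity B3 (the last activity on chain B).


ES(B3) = sum of predecessors on chain B = 8
EF(B3) = ES + duration = 8 + 4 = 12
Successor of B3 is M. ES(M) = max(sum(A), sum(B)) = max(13, 12) = 13
Free float = ES(successor) - EF(current) = 13 - 12 = 1

1


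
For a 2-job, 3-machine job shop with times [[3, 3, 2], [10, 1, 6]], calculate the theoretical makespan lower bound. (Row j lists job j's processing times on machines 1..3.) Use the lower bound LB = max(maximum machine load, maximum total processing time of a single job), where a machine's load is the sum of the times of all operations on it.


Machine loads:
  Machine 1: 3 + 10 = 13
  Machine 2: 3 + 1 = 4
  Machine 3: 2 + 6 = 8
Max machine load = 13
Job totals:
  Job 1: 8
  Job 2: 17
Max job total = 17
Lower bound = max(13, 17) = 17

17
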